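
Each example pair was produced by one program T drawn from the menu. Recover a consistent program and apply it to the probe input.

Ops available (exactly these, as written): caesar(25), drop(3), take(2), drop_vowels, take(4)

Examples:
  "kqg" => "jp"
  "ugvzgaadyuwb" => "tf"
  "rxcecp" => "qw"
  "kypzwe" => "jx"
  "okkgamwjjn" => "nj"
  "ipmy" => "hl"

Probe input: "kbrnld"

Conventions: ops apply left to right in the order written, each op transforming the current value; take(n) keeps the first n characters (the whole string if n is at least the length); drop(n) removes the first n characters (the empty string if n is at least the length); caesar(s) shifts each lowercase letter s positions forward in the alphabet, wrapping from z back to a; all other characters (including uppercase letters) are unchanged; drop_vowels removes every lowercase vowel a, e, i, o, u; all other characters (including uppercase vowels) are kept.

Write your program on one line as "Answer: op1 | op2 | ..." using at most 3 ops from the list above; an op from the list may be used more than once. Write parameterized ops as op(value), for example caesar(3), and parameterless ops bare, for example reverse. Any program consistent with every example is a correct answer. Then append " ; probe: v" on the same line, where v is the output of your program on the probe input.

caesar(25) | drop_vowels | take(2) ; probe: "jq"

Check, running the answer program on each example:
  "kqg" -> "jpf" -> "jpf" -> "jp"
  "ugvzgaadyuwb" -> "tfuyfzzcxtva" -> "tfyfzzcxtv" -> "tf"
  "rxcecp" -> "qwbdbo" -> "qwbdb" -> "qw"
  "kypzwe" -> "jxoyvd" -> "jxyvd" -> "jx"
  "okkgamwjjn" -> "njjfzlviim" -> "njjfzlvm" -> "nj"
  "ipmy" -> "holx" -> "hlx" -> "hl"
  probe: "kbrnld" -> "jaqmkc" -> "jqmkc" -> "jq"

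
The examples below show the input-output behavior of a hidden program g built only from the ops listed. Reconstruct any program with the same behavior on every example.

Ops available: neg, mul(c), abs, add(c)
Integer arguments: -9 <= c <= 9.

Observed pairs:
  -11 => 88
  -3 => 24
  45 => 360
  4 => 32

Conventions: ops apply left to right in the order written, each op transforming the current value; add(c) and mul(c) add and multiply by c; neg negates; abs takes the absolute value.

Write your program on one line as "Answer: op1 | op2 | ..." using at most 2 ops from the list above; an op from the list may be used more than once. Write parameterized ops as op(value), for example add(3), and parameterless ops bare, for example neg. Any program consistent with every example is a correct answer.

mul(-8) | abs

Check, running the answer program on each example:
  -11 -> 88 -> 88
  -3 -> 24 -> 24
  45 -> -360 -> 360
  4 -> -32 -> 32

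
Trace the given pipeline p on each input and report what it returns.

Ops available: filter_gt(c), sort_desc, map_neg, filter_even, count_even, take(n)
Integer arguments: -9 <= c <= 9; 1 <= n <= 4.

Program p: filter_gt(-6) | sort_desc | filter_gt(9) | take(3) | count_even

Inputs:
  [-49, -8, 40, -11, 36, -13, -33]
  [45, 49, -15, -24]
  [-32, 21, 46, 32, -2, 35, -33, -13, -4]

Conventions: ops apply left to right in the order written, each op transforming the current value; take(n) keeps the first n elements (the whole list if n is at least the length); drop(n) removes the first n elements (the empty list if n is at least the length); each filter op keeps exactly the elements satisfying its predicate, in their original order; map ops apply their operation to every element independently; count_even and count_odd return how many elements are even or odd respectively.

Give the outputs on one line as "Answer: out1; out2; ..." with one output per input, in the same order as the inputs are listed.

Execution, op by op:
  [-49, -8, 40, -11, 36, -13, -33] -> [40, 36] -> [40, 36] -> [40, 36] -> [40, 36] -> 2
  [45, 49, -15, -24] -> [45, 49] -> [49, 45] -> [49, 45] -> [49, 45] -> 0
  [-32, 21, 46, 32, -2, 35, -33, -13, -4] -> [21, 46, 32, -2, 35, -4] -> [46, 35, 32, 21, -2, -4] -> [46, 35, 32, 21] -> [46, 35, 32] -> 2

2; 0; 2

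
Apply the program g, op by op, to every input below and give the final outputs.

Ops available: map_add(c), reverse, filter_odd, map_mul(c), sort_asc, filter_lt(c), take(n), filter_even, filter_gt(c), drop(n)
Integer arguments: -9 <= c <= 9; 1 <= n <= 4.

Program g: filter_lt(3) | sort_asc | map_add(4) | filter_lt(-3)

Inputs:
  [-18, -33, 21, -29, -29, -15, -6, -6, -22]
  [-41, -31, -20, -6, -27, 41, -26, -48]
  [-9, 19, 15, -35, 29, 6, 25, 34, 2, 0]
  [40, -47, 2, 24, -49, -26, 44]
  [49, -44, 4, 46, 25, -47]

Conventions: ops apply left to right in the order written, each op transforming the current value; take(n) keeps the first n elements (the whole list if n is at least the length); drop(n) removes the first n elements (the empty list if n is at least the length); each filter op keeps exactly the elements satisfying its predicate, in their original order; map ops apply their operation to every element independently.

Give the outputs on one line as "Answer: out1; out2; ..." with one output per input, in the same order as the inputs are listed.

[-29, -25, -25, -18, -14, -11]; [-44, -37, -27, -23, -22, -16]; [-31, -5]; [-45, -43, -22]; [-43, -40]

Execution, op by op:
  [-18, -33, 21, -29, -29, -15, -6, -6, -22] -> [-18, -33, -29, -29, -15, -6, -6, -22] -> [-33, -29, -29, -22, -18, -15, -6, -6] -> [-29, -25, -25, -18, -14, -11, -2, -2] -> [-29, -25, -25, -18, -14, -11]
  [-41, -31, -20, -6, -27, 41, -26, -48] -> [-41, -31, -20, -6, -27, -26, -48] -> [-48, -41, -31, -27, -26, -20, -6] -> [-44, -37, -27, -23, -22, -16, -2] -> [-44, -37, -27, -23, -22, -16]
  [-9, 19, 15, -35, 29, 6, 25, 34, 2, 0] -> [-9, -35, 2, 0] -> [-35, -9, 0, 2] -> [-31, -5, 4, 6] -> [-31, -5]
  [40, -47, 2, 24, -49, -26, 44] -> [-47, 2, -49, -26] -> [-49, -47, -26, 2] -> [-45, -43, -22, 6] -> [-45, -43, -22]
  [49, -44, 4, 46, 25, -47] -> [-44, -47] -> [-47, -44] -> [-43, -40] -> [-43, -40]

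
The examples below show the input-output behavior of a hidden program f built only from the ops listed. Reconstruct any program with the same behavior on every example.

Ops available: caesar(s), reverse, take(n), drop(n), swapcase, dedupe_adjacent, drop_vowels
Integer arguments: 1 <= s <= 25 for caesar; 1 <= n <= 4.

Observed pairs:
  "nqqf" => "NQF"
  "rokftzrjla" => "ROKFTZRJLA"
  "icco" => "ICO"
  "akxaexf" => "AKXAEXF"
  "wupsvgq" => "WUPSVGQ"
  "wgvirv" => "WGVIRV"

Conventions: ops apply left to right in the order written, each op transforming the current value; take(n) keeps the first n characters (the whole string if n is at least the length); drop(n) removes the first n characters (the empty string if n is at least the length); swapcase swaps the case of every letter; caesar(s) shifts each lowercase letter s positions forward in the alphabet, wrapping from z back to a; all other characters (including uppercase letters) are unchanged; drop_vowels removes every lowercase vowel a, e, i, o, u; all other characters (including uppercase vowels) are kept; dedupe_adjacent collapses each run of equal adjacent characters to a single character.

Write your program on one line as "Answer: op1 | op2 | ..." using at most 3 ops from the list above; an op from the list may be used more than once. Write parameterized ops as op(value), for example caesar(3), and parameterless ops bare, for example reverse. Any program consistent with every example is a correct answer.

swapcase | dedupe_adjacent

Check, running the answer program on each example:
  "nqqf" -> "NQQF" -> "NQF"
  "rokftzrjla" -> "ROKFTZRJLA" -> "ROKFTZRJLA"
  "icco" -> "ICCO" -> "ICO"
  "akxaexf" -> "AKXAEXF" -> "AKXAEXF"
  "wupsvgq" -> "WUPSVGQ" -> "WUPSVGQ"
  "wgvirv" -> "WGVIRV" -> "WGVIRV"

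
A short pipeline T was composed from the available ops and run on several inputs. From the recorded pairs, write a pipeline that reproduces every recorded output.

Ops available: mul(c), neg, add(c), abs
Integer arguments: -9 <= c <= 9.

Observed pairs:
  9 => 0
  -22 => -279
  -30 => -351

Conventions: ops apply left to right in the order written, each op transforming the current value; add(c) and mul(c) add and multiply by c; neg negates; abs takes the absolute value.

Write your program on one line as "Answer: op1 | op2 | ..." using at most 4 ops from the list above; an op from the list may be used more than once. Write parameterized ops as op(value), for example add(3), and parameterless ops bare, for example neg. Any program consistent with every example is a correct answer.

add(-8) | mul(9) | add(-9)

Check, running the answer program on each example:
  9 -> 1 -> 9 -> 0
  -22 -> -30 -> -270 -> -279
  -30 -> -38 -> -342 -> -351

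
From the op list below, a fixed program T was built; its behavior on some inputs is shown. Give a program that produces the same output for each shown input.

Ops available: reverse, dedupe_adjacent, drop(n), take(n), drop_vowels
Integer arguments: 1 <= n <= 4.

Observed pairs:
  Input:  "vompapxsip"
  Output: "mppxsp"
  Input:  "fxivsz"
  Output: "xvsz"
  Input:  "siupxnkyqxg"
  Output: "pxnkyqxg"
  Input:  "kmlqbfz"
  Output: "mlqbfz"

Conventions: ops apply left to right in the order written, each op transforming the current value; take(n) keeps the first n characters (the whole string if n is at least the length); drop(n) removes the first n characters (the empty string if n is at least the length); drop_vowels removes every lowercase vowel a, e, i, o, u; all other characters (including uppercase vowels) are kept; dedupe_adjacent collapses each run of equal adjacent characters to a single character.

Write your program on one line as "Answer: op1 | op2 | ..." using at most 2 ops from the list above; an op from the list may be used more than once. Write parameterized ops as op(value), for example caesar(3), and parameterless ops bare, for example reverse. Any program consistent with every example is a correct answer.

drop_vowels | drop(1)

Check, running the answer program on each example:
  "vompapxsip" -> "vmppxsp" -> "mppxsp"
  "fxivsz" -> "fxvsz" -> "xvsz"
  "siupxnkyqxg" -> "spxnkyqxg" -> "pxnkyqxg"
  "kmlqbfz" -> "kmlqbfz" -> "mlqbfz"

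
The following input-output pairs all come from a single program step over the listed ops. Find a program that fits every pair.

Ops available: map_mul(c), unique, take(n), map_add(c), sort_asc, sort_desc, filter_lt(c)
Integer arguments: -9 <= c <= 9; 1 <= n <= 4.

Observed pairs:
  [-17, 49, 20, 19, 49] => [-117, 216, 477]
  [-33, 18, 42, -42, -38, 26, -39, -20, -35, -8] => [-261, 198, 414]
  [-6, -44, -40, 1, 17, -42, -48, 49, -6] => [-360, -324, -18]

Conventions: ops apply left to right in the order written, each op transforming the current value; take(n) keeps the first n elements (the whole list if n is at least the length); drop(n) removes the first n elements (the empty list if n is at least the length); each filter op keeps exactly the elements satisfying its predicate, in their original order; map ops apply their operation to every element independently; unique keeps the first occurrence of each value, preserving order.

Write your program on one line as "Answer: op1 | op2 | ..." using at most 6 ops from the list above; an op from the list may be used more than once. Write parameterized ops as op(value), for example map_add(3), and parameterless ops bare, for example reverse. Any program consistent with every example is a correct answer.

map_add(9) | take(3) | sort_desc | sort_asc | map_add(-5) | map_mul(9)

Check, running the answer program on each example:
  [-17, 49, 20, 19, 49] -> [-8, 58, 29, 28, 58] -> [-8, 58, 29] -> [58, 29, -8] -> [-8, 29, 58] -> [-13, 24, 53] -> [-117, 216, 477]
  [-33, 18, 42, -42, -38, 26, -39, -20, -35, -8] -> [-24, 27, 51, -33, -29, 35, -30, -11, -26, 1] -> [-24, 27, 51] -> [51, 27, -24] -> [-24, 27, 51] -> [-29, 22, 46] -> [-261, 198, 414]
  [-6, -44, -40, 1, 17, -42, -48, 49, -6] -> [3, -35, -31, 10, 26, -33, -39, 58, 3] -> [3, -35, -31] -> [3, -31, -35] -> [-35, -31, 3] -> [-40, -36, -2] -> [-360, -324, -18]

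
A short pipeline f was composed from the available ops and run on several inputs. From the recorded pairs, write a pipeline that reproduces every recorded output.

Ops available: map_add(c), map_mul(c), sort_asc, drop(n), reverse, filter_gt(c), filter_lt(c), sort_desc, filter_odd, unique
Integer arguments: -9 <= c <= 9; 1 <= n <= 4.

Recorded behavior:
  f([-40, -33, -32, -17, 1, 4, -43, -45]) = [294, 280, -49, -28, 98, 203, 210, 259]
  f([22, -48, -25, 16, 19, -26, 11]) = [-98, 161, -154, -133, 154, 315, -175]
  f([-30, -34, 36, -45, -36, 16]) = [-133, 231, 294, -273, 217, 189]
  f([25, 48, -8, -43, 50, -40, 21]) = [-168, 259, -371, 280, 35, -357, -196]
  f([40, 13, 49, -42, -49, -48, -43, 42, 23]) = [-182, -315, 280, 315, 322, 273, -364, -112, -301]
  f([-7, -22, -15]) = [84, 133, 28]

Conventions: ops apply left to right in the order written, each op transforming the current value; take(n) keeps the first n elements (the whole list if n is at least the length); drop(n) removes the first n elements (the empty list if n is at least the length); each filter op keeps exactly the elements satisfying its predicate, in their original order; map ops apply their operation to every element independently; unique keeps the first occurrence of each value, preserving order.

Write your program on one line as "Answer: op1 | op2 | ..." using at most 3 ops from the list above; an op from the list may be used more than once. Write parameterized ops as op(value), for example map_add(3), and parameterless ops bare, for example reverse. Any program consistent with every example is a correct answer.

map_add(3) | map_mul(-7) | reverse

Check, running the answer program on each example:
  [-40, -33, -32, -17, 1, 4, -43, -45] -> [-37, -30, -29, -14, 4, 7, -40, -42] -> [259, 210, 203, 98, -28, -49, 280, 294] -> [294, 280, -49, -28, 98, 203, 210, 259]
  [22, -48, -25, 16, 19, -26, 11] -> [25, -45, -22, 19, 22, -23, 14] -> [-175, 315, 154, -133, -154, 161, -98] -> [-98, 161, -154, -133, 154, 315, -175]
  [-30, -34, 36, -45, -36, 16] -> [-27, -31, 39, -42, -33, 19] -> [189, 217, -273, 294, 231, -133] -> [-133, 231, 294, -273, 217, 189]
  [25, 48, -8, -43, 50, -40, 21] -> [28, 51, -5, -40, 53, -37, 24] -> [-196, -357, 35, 280, -371, 259, -168] -> [-168, 259, -371, 280, 35, -357, -196]
  [40, 13, 49, -42, -49, -48, -43, 42, 23] -> [43, 16, 52, -39, -46, -45, -40, 45, 26] -> [-301, -112, -364, 273, 322, 315, 280, -315, -182] -> [-182, -315, 280, 315, 322, 273, -364, -112, -301]
  [-7, -22, -15] -> [-4, -19, -12] -> [28, 133, 84] -> [84, 133, 28]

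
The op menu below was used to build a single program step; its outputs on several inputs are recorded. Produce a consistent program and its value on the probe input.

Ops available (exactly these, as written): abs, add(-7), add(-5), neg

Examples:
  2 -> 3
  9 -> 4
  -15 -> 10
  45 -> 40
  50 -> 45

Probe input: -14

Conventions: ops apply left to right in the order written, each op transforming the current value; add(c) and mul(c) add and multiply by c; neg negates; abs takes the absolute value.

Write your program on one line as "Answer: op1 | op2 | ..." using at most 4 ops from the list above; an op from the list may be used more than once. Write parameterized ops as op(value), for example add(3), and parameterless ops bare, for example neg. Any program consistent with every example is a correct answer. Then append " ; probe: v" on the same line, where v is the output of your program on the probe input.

abs | add(-5) | abs ; probe: 9

Check, running the answer program on each example:
  2 -> 2 -> -3 -> 3
  9 -> 9 -> 4 -> 4
  -15 -> 15 -> 10 -> 10
  45 -> 45 -> 40 -> 40
  50 -> 50 -> 45 -> 45
  probe: -14 -> 14 -> 9 -> 9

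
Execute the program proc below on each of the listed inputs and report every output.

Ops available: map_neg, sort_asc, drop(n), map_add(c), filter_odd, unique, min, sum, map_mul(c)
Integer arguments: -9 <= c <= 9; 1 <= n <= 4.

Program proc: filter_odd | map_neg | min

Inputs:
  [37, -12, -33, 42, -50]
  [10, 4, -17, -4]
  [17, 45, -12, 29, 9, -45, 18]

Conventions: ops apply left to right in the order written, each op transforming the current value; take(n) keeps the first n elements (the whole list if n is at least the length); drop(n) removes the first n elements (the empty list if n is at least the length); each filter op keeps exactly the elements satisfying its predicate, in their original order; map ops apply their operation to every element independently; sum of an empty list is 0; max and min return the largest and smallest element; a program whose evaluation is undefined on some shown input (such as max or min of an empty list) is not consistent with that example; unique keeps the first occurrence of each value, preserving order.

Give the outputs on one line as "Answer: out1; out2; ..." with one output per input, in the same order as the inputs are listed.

Execution, op by op:
  [37, -12, -33, 42, -50] -> [37, -33] -> [-37, 33] -> -37
  [10, 4, -17, -4] -> [-17] -> [17] -> 17
  [17, 45, -12, 29, 9, -45, 18] -> [17, 45, 29, 9, -45] -> [-17, -45, -29, -9, 45] -> -45

-37; 17; -45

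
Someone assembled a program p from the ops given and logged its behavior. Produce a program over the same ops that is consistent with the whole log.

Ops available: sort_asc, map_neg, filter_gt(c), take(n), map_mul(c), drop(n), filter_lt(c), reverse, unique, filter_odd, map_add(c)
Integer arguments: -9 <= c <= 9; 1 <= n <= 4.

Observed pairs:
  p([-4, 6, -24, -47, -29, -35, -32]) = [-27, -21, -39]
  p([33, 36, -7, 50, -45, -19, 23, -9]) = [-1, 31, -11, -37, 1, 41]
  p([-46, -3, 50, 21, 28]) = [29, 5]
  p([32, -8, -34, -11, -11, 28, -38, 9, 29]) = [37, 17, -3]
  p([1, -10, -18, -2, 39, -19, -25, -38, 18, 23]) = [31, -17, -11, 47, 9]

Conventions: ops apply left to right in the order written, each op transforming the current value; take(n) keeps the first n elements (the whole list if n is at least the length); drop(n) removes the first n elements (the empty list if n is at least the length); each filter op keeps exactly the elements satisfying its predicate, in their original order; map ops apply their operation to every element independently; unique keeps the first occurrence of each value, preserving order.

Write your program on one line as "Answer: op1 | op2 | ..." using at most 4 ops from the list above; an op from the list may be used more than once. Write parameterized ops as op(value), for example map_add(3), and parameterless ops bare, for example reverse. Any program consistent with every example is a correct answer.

map_add(8) | filter_odd | reverse | unique

Check, running the answer program on each example:
  [-4, 6, -24, -47, -29, -35, -32] -> [4, 14, -16, -39, -21, -27, -24] -> [-39, -21, -27] -> [-27, -21, -39] -> [-27, -21, -39]
  [33, 36, -7, 50, -45, -19, 23, -9] -> [41, 44, 1, 58, -37, -11, 31, -1] -> [41, 1, -37, -11, 31, -1] -> [-1, 31, -11, -37, 1, 41] -> [-1, 31, -11, -37, 1, 41]
  [-46, -3, 50, 21, 28] -> [-38, 5, 58, 29, 36] -> [5, 29] -> [29, 5] -> [29, 5]
  [32, -8, -34, -11, -11, 28, -38, 9, 29] -> [40, 0, -26, -3, -3, 36, -30, 17, 37] -> [-3, -3, 17, 37] -> [37, 17, -3, -3] -> [37, 17, -3]
  [1, -10, -18, -2, 39, -19, -25, -38, 18, 23] -> [9, -2, -10, 6, 47, -11, -17, -30, 26, 31] -> [9, 47, -11, -17, 31] -> [31, -17, -11, 47, 9] -> [31, -17, -11, 47, 9]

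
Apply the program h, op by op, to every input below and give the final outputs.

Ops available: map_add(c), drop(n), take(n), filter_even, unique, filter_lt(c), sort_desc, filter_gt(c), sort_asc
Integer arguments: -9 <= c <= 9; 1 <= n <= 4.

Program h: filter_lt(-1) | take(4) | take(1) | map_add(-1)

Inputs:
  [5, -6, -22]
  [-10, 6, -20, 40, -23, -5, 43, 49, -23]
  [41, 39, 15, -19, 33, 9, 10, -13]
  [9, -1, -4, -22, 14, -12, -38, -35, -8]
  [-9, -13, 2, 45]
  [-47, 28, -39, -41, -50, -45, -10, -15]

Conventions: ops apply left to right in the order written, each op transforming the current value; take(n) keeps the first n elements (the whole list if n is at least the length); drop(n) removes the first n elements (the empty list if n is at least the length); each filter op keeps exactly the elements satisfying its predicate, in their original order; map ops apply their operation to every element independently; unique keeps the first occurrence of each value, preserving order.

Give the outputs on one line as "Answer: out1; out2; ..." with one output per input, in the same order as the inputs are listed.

[-7]; [-11]; [-20]; [-5]; [-10]; [-48]

Execution, op by op:
  [5, -6, -22] -> [-6, -22] -> [-6, -22] -> [-6] -> [-7]
  [-10, 6, -20, 40, -23, -5, 43, 49, -23] -> [-10, -20, -23, -5, -23] -> [-10, -20, -23, -5] -> [-10] -> [-11]
  [41, 39, 15, -19, 33, 9, 10, -13] -> [-19, -13] -> [-19, -13] -> [-19] -> [-20]
  [9, -1, -4, -22, 14, -12, -38, -35, -8] -> [-4, -22, -12, -38, -35, -8] -> [-4, -22, -12, -38] -> [-4] -> [-5]
  [-9, -13, 2, 45] -> [-9, -13] -> [-9, -13] -> [-9] -> [-10]
  [-47, 28, -39, -41, -50, -45, -10, -15] -> [-47, -39, -41, -50, -45, -10, -15] -> [-47, -39, -41, -50] -> [-47] -> [-48]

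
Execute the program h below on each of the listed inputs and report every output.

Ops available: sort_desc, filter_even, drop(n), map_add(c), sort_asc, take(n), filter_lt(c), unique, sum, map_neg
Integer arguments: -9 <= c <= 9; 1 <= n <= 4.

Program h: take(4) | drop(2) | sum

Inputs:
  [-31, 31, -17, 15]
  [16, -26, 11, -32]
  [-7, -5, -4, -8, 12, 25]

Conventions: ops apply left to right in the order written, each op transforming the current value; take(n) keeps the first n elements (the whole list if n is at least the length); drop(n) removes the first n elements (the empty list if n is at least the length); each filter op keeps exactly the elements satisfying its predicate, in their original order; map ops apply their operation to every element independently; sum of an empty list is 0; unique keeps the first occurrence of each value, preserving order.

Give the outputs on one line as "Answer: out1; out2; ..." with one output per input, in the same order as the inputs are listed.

-2; -21; -12

Execution, op by op:
  [-31, 31, -17, 15] -> [-31, 31, -17, 15] -> [-17, 15] -> -2
  [16, -26, 11, -32] -> [16, -26, 11, -32] -> [11, -32] -> -21
  [-7, -5, -4, -8, 12, 25] -> [-7, -5, -4, -8] -> [-4, -8] -> -12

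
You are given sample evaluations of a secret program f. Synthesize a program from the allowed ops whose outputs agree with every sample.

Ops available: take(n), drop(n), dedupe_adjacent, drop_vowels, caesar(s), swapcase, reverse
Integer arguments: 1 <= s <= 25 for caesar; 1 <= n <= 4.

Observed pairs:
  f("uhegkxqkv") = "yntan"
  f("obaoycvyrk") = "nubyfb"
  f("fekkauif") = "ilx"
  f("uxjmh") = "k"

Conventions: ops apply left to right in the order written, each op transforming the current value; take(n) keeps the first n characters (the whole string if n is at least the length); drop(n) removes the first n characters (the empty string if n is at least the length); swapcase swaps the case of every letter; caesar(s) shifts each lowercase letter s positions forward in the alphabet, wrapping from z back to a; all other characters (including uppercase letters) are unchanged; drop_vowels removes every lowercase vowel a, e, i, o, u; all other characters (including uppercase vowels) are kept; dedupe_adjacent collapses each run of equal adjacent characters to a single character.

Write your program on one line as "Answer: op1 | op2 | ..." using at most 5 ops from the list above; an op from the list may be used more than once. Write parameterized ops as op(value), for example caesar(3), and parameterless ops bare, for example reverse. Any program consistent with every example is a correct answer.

dedupe_adjacent | drop(4) | caesar(13) | reverse | caesar(16)

Check, running the answer program on each example:
  "uhegkxqkv" -> "uhegkxqkv" -> "kxqkv" -> "xkdxi" -> "ixdkx" -> "yntan"
  "obaoycvyrk" -> "obaoycvyrk" -> "ycvyrk" -> "lpilex" -> "xelipl" -> "nubyfb"
  "fekkauif" -> "fekauif" -> "uif" -> "hvs" -> "svh" -> "ilx"
  "uxjmh" -> "uxjmh" -> "h" -> "u" -> "u" -> "k"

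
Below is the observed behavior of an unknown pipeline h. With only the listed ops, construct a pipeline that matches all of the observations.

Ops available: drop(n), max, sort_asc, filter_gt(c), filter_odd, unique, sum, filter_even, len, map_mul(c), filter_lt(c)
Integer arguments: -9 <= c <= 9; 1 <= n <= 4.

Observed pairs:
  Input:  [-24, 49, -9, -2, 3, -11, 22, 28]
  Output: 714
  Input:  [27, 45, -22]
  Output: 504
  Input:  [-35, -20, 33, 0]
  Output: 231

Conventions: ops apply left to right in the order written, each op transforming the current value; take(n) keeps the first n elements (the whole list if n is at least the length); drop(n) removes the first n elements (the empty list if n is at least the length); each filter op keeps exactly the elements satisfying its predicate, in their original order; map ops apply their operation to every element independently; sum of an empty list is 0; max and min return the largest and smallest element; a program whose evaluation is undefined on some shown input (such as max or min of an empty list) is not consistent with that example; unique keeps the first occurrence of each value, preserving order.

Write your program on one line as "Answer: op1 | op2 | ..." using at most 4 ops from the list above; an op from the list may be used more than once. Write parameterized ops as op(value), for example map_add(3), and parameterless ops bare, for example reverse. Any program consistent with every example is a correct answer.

map_mul(7) | filter_gt(5) | sum

Check, running the answer program on each example:
  [-24, 49, -9, -2, 3, -11, 22, 28] -> [-168, 343, -63, -14, 21, -77, 154, 196] -> [343, 21, 154, 196] -> 714
  [27, 45, -22] -> [189, 315, -154] -> [189, 315] -> 504
  [-35, -20, 33, 0] -> [-245, -140, 231, 0] -> [231] -> 231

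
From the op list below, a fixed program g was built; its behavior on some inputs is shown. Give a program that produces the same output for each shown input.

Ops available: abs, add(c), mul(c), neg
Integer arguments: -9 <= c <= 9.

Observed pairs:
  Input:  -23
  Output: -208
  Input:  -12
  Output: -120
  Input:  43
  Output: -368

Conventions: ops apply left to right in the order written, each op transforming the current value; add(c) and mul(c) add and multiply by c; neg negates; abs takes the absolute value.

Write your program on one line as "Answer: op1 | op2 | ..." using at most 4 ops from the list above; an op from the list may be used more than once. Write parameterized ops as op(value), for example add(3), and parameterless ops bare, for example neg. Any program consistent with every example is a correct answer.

abs | add(3) | mul(8) | neg

Check, running the answer program on each example:
  -23 -> 23 -> 26 -> 208 -> -208
  -12 -> 12 -> 15 -> 120 -> -120
  43 -> 43 -> 46 -> 368 -> -368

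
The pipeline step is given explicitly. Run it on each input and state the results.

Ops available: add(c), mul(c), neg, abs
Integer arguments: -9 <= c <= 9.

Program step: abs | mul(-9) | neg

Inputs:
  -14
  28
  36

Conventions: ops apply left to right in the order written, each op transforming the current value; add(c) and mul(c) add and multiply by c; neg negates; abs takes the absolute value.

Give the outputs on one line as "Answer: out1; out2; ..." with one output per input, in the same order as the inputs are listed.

126; 252; 324

Execution, op by op:
  -14 -> 14 -> -126 -> 126
  28 -> 28 -> -252 -> 252
  36 -> 36 -> -324 -> 324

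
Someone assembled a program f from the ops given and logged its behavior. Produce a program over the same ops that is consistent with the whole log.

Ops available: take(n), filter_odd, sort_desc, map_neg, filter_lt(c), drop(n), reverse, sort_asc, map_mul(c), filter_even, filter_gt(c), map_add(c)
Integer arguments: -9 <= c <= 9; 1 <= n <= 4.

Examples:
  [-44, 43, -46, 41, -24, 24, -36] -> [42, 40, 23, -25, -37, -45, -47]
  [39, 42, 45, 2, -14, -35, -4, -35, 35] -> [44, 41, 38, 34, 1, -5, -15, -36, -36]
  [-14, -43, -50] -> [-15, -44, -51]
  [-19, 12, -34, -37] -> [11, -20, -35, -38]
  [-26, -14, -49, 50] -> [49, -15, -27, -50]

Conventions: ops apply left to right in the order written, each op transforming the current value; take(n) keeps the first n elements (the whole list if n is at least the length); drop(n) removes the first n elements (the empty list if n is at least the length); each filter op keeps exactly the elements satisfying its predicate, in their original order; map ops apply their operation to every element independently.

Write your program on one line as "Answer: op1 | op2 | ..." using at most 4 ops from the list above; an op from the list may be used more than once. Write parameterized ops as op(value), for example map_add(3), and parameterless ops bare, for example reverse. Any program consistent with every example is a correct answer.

map_add(7) | sort_desc | map_add(-8)

Check, running the answer program on each example:
  [-44, 43, -46, 41, -24, 24, -36] -> [-37, 50, -39, 48, -17, 31, -29] -> [50, 48, 31, -17, -29, -37, -39] -> [42, 40, 23, -25, -37, -45, -47]
  [39, 42, 45, 2, -14, -35, -4, -35, 35] -> [46, 49, 52, 9, -7, -28, 3, -28, 42] -> [52, 49, 46, 42, 9, 3, -7, -28, -28] -> [44, 41, 38, 34, 1, -5, -15, -36, -36]
  [-14, -43, -50] -> [-7, -36, -43] -> [-7, -36, -43] -> [-15, -44, -51]
  [-19, 12, -34, -37] -> [-12, 19, -27, -30] -> [19, -12, -27, -30] -> [11, -20, -35, -38]
  [-26, -14, -49, 50] -> [-19, -7, -42, 57] -> [57, -7, -19, -42] -> [49, -15, -27, -50]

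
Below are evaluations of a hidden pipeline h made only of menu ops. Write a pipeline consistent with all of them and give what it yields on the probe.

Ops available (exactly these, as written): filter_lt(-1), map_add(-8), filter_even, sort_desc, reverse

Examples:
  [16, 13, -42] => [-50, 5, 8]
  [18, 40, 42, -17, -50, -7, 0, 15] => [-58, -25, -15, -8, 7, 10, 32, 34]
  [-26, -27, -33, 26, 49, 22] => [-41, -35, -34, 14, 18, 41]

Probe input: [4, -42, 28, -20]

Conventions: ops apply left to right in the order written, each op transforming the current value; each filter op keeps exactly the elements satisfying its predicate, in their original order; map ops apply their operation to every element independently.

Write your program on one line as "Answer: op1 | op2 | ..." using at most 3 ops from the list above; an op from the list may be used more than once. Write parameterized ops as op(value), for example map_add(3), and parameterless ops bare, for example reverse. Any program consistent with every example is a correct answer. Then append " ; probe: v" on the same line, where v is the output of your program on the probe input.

sort_desc | map_add(-8) | reverse ; probe: [-50, -28, -4, 20]

Check, running the answer program on each example:
  [16, 13, -42] -> [16, 13, -42] -> [8, 5, -50] -> [-50, 5, 8]
  [18, 40, 42, -17, -50, -7, 0, 15] -> [42, 40, 18, 15, 0, -7, -17, -50] -> [34, 32, 10, 7, -8, -15, -25, -58] -> [-58, -25, -15, -8, 7, 10, 32, 34]
  [-26, -27, -33, 26, 49, 22] -> [49, 26, 22, -26, -27, -33] -> [41, 18, 14, -34, -35, -41] -> [-41, -35, -34, 14, 18, 41]
  probe: [4, -42, 28, -20] -> [28, 4, -20, -42] -> [20, -4, -28, -50] -> [-50, -28, -4, 20]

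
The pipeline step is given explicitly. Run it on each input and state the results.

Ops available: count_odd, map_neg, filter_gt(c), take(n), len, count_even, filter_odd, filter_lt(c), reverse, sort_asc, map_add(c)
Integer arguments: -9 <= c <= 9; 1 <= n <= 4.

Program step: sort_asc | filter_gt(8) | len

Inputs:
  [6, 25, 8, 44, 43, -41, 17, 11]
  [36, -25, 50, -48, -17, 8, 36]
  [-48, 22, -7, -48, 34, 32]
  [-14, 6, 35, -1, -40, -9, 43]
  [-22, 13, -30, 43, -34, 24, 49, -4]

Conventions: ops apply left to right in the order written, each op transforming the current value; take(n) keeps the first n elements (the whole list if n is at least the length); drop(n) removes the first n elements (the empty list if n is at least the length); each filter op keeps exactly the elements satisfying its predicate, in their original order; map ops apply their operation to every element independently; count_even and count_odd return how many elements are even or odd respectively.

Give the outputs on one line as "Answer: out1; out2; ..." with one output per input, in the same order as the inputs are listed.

5; 3; 3; 2; 4

Execution, op by op:
  [6, 25, 8, 44, 43, -41, 17, 11] -> [-41, 6, 8, 11, 17, 25, 43, 44] -> [11, 17, 25, 43, 44] -> 5
  [36, -25, 50, -48, -17, 8, 36] -> [-48, -25, -17, 8, 36, 36, 50] -> [36, 36, 50] -> 3
  [-48, 22, -7, -48, 34, 32] -> [-48, -48, -7, 22, 32, 34] -> [22, 32, 34] -> 3
  [-14, 6, 35, -1, -40, -9, 43] -> [-40, -14, -9, -1, 6, 35, 43] -> [35, 43] -> 2
  [-22, 13, -30, 43, -34, 24, 49, -4] -> [-34, -30, -22, -4, 13, 24, 43, 49] -> [13, 24, 43, 49] -> 4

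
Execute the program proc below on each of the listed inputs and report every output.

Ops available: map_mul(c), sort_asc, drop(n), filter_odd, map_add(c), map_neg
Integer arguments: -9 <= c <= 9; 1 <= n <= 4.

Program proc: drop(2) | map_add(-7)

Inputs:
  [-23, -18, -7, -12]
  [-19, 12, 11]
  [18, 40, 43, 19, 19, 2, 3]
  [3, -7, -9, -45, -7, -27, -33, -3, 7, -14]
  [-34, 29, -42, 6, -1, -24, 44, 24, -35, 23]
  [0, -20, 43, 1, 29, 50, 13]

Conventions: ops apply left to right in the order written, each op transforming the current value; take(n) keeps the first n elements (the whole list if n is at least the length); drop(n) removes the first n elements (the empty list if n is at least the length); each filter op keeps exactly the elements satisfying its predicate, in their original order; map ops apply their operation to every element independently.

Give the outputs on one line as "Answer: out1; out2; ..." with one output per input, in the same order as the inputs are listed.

[-14, -19]; [4]; [36, 12, 12, -5, -4]; [-16, -52, -14, -34, -40, -10, 0, -21]; [-49, -1, -8, -31, 37, 17, -42, 16]; [36, -6, 22, 43, 6]

Execution, op by op:
  [-23, -18, -7, -12] -> [-7, -12] -> [-14, -19]
  [-19, 12, 11] -> [11] -> [4]
  [18, 40, 43, 19, 19, 2, 3] -> [43, 19, 19, 2, 3] -> [36, 12, 12, -5, -4]
  [3, -7, -9, -45, -7, -27, -33, -3, 7, -14] -> [-9, -45, -7, -27, -33, -3, 7, -14] -> [-16, -52, -14, -34, -40, -10, 0, -21]
  [-34, 29, -42, 6, -1, -24, 44, 24, -35, 23] -> [-42, 6, -1, -24, 44, 24, -35, 23] -> [-49, -1, -8, -31, 37, 17, -42, 16]
  [0, -20, 43, 1, 29, 50, 13] -> [43, 1, 29, 50, 13] -> [36, -6, 22, 43, 6]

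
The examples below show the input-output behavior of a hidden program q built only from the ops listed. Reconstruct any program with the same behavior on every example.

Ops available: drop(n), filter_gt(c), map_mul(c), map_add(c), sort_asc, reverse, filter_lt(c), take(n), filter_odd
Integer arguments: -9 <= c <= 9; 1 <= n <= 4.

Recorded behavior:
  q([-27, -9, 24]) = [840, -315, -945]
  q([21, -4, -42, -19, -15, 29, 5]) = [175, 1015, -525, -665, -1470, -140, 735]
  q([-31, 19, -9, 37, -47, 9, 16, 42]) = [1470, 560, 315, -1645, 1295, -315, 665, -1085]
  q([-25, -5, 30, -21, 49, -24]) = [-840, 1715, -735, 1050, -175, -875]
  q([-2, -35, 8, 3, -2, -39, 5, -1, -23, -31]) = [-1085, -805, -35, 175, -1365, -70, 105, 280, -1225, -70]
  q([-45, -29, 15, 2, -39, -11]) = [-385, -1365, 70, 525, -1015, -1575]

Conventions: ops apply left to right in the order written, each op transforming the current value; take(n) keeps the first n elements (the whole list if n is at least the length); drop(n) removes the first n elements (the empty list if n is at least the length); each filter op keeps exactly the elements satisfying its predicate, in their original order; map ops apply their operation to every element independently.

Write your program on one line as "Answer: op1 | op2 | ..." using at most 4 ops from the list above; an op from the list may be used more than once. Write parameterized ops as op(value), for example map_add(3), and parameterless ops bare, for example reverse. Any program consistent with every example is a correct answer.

reverse | map_mul(7) | map_mul(-1) | map_mul(-5)

Check, running the answer program on each example:
  [-27, -9, 24] -> [24, -9, -27] -> [168, -63, -189] -> [-168, 63, 189] -> [840, -315, -945]
  [21, -4, -42, -19, -15, 29, 5] -> [5, 29, -15, -19, -42, -4, 21] -> [35, 203, -105, -133, -294, -28, 147] -> [-35, -203, 105, 133, 294, 28, -147] -> [175, 1015, -525, -665, -1470, -140, 735]
  [-31, 19, -9, 37, -47, 9, 16, 42] -> [42, 16, 9, -47, 37, -9, 19, -31] -> [294, 112, 63, -329, 259, -63, 133, -217] -> [-294, -112, -63, 329, -259, 63, -133, 217] -> [1470, 560, 315, -1645, 1295, -315, 665, -1085]
  [-25, -5, 30, -21, 49, -24] -> [-24, 49, -21, 30, -5, -25] -> [-168, 343, -147, 210, -35, -175] -> [168, -343, 147, -210, 35, 175] -> [-840, 1715, -735, 1050, -175, -875]
  [-2, -35, 8, 3, -2, -39, 5, -1, -23, -31] -> [-31, -23, -1, 5, -39, -2, 3, 8, -35, -2] -> [-217, -161, -7, 35, -273, -14, 21, 56, -245, -14] -> [217, 161, 7, -35, 273, 14, -21, -56, 245, 14] -> [-1085, -805, -35, 175, -1365, -70, 105, 280, -1225, -70]
  [-45, -29, 15, 2, -39, -11] -> [-11, -39, 2, 15, -29, -45] -> [-77, -273, 14, 105, -203, -315] -> [77, 273, -14, -105, 203, 315] -> [-385, -1365, 70, 525, -1015, -1575]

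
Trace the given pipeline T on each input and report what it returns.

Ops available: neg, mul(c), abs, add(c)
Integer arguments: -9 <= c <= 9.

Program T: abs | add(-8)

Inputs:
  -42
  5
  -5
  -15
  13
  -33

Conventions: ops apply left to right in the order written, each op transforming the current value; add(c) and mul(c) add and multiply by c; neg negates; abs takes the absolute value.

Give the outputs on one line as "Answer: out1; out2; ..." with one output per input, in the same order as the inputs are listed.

34; -3; -3; 7; 5; 25

Execution, op by op:
  -42 -> 42 -> 34
  5 -> 5 -> -3
  -5 -> 5 -> -3
  -15 -> 15 -> 7
  13 -> 13 -> 5
  -33 -> 33 -> 25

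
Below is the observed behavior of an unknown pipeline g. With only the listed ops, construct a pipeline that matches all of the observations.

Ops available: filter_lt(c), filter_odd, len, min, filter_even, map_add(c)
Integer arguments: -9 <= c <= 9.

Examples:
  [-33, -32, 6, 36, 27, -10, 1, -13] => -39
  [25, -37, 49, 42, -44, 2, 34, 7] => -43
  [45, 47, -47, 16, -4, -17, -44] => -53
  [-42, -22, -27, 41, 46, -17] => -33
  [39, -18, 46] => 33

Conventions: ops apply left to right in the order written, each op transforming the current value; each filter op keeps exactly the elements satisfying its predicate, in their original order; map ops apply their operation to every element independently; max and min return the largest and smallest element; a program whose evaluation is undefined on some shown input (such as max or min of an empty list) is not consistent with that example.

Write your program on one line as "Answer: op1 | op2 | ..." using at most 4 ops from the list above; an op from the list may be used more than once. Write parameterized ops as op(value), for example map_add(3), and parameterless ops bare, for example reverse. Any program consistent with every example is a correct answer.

filter_odd | map_add(-6) | min

Check, running the answer program on each example:
  [-33, -32, 6, 36, 27, -10, 1, -13] -> [-33, 27, 1, -13] -> [-39, 21, -5, -19] -> -39
  [25, -37, 49, 42, -44, 2, 34, 7] -> [25, -37, 49, 7] -> [19, -43, 43, 1] -> -43
  [45, 47, -47, 16, -4, -17, -44] -> [45, 47, -47, -17] -> [39, 41, -53, -23] -> -53
  [-42, -22, -27, 41, 46, -17] -> [-27, 41, -17] -> [-33, 35, -23] -> -33
  [39, -18, 46] -> [39] -> [33] -> 33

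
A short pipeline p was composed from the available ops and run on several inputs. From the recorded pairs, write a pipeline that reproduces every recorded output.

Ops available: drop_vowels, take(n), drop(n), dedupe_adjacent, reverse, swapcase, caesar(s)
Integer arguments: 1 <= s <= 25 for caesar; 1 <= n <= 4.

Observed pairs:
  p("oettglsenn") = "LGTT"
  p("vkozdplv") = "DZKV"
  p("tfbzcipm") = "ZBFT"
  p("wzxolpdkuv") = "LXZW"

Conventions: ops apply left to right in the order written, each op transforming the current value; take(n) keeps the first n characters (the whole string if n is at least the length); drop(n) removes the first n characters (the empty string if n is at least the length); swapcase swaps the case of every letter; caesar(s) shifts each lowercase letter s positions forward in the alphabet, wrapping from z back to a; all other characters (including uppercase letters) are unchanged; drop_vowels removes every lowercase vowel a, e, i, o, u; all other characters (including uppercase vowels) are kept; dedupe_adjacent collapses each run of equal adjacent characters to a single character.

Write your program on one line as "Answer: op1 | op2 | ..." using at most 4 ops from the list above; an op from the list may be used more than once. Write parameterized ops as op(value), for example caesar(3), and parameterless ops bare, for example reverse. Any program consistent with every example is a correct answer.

drop_vowels | take(4) | reverse | swapcase

Check, running the answer program on each example:
  "oettglsenn" -> "ttglsnn" -> "ttgl" -> "lgtt" -> "LGTT"
  "vkozdplv" -> "vkzdplv" -> "vkzd" -> "dzkv" -> "DZKV"
  "tfbzcipm" -> "tfbzcpm" -> "tfbz" -> "zbft" -> "ZBFT"
  "wzxolpdkuv" -> "wzxlpdkv" -> "wzxl" -> "lxzw" -> "LXZW"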